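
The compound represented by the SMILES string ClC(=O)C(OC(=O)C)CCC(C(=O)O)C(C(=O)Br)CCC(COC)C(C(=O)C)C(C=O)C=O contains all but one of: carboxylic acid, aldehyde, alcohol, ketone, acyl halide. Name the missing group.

alcohol

aldehyde: present (CH(CHO) — pendant –CHO: carbonyl C bonded to C and H → aldehyde).
acyl halide: present (ClCO — –C(=O)Cl: carbonyl C bonded to C and to a halogen → acyl halide (not alkyl halide)).
ketone: present (CH(COCH3) — pendant –COCH3: carbonyl C bonded to two carbons → ketone).
carboxylic acid: present (CH(COOH) — pendant –COOH: carbonyl C bonded to C and –OH → carboxylic acid).
alcohol: absent. In CH(COOH), the –OH sits on a carbonyl carbon, making it part of a carboxylic acid, not an alcohol.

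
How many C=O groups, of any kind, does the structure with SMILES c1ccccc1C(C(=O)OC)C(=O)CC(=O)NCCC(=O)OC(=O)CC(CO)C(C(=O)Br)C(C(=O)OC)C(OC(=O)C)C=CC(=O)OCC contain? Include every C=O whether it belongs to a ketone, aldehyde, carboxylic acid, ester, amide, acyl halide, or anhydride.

CH(COOCH3): ester, 1 C=O (running total 1).
CO: ketone, 1 C=O (running total 2).
CH2CONHCH2: amide, 1 C=O (running total 3).
CH2CO-O-COCH2: anhydride, 2 C=O (running total 5).
CH(COBr): acyl halide, 1 C=O (running total 6).
CH(COOCH3): ester, 1 C=O (running total 7).
CH(OCOCH3): ester, 1 C=O (running total 8).
COOCH2CH3: ester, 1 C=O (running total 9).

9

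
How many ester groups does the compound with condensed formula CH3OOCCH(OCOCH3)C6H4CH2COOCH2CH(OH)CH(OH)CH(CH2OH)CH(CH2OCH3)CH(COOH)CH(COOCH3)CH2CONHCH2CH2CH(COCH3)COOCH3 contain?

CH3O–C(=O)–: carbonyl C bonded to C and to –OCH3 → ester (not ketone + ether).
pendant –OC(=O)CH3: an acyloxy group → ester.
para-disubstituted benzene ring → arene.
–C(=O)–O–C with C on the carbonyl side → ester.
–OH on an sp³ carbon → alcohol (secondary).
–OH on an sp³ carbon → alcohol (secondary).
pendant –CH2OH on an sp³ backbone C → alcohol.
pendant –CH2OCH3: C–O–C linkage → ether.
pendant –COOH: carbonyl C bonded to C and –OH → carboxylic acid.
pendant –COOCH3: carbonyl C bonded to C and –OCH3 → ester.
–C(=O)–N– linkage → amide (the N is not an amine).
pendant –COCH3: carbonyl C bonded to two carbons → ketone.
–C(=O)OCH3: carbonyl C bonded to C and to –OCH3 → ester (not ketone + ether).
Ester appears at: CH3OOC, CH(OCOCH3), CH2COOCH2, CH(COOCH3), COOCH3 → 5.

5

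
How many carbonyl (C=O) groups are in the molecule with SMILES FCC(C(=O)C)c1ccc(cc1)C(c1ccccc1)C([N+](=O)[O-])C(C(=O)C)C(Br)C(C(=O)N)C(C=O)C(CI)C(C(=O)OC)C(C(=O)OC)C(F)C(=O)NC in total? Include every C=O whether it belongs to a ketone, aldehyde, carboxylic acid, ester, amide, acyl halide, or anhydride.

7

CH(COCH3): ketone, 1 C=O (running total 1).
CH(COCH3): ketone, 1 C=O (running total 2).
CH(CONH2): amide, 1 C=O (running total 3).
CH(CHO): aldehyde, 1 C=O (running total 4).
CH(COOCH3): ester, 1 C=O (running total 5).
CH(COOCH3): ester, 1 C=O (running total 6).
CONHCH3: amide, 1 C=O (running total 7).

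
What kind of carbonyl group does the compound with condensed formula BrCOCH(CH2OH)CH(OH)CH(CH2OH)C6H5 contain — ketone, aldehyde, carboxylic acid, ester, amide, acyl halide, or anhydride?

acyl halide

The carbonyl is in the BrCO segment: –C(=O)Br: carbonyl C bonded to C and to a halogen → acyl halide (not alkyl halide).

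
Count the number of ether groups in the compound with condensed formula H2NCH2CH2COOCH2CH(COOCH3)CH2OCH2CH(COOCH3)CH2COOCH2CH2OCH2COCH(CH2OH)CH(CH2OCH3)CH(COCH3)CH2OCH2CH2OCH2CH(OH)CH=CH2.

–NH2 on an sp³ carbon with no adjacent C=O → amine.
–C(=O)–O–C with C on the carbonyl side → ester.
pendant –COOCH3: carbonyl C bonded to C and –OCH3 → ester.
C–O–C with sp³ carbons on both sides and no adjacent C=O → ether.
pendant –COOCH3: carbonyl C bonded to C and –OCH3 → ester.
–C(=O)–O–C with C on the carbonyl side → ester.
C–O–C with sp³ carbons on both sides and no adjacent C=O → ether.
–C(=O)– with carbon on both sides → ketone.
pendant –CH2OH on an sp³ backbone C → alcohol.
pendant –CH2OCH3: C–O–C linkage → ether.
pendant –COCH3: carbonyl C bonded to two carbons → ketone.
C–O–C with sp³ carbons on both sides and no adjacent C=O → ether.
C–O–C with sp³ carbons on both sides and no adjacent C=O → ether.
–OH on an sp³ carbon → alcohol (secondary).
C=C double bond → alkene.
Ether appears at: CH2OCH2, CH2OCH2, CH(CH2OCH3), CH2OCH2, CH2OCH2 → 5.

5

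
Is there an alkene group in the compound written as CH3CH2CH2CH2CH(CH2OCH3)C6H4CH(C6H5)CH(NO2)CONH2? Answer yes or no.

Taking each segment in turn:
  CH(CH2OCH3): pendant –CH2OCH3: C–O–C linkage → ether.
  C6H4: para-disubstituted benzene ring → arene.
  CH(C6H5): pendant –C6H5: benzene ring → arene.
  CH(NO2): –NO2 on an sp³ carbon → nitro (the N=O is not a carbonyl).
  CONH2: –C(=O)NH2: carbonyl C bonded to C and to N → amide (the N is not a separate amine).
In each of C6H4 and CH(C6H5), the C=C units are part of an aromatic ring, which is an arene, not an isolated alkene.
The groups actually present are: amide, arene, ether, nitro.

no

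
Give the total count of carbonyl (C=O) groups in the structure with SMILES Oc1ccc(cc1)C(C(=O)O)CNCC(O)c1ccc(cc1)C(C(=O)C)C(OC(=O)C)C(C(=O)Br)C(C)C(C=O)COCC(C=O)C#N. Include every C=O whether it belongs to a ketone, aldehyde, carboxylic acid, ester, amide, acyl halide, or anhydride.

CH(COOH): carboxylic acid, 1 C=O (running total 1).
CH(COCH3): ketone, 1 C=O (running total 2).
CH(OCOCH3): ester, 1 C=O (running total 3).
CH(COBr): acyl halide, 1 C=O (running total 4).
CH(CHO): aldehyde, 1 C=O (running total 5).
CH(CHO): aldehyde, 1 C=O (running total 6).

6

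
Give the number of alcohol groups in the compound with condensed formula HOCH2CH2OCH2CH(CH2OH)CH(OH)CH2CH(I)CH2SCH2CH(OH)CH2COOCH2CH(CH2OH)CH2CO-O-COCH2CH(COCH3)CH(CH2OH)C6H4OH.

Taking each segment in turn:
  HOCH2: HO– on an sp³ carbon → alcohol.
  CH2OCH2: C–O–C with sp³ carbons on both sides and no adjacent C=O → ether.
  CH(CH2OH): pendant –CH2OH on an sp³ backbone C → alcohol.
  CH(OH): –OH on an sp³ carbon → alcohol (secondary).
  CH(I): halogen on an sp³ carbon → alkyl halide.
  CH2SCH2: C–S–C linkage → sulfide (thioether).
  CH(OH): –OH on an sp³ carbon → alcohol (secondary).
  CH2COOCH2: –C(=O)–O–C with C on the carbonyl side → ester.
  CH(CH2OH): pendant –CH2OH on an sp³ backbone C → alcohol.
  CH2CO-O-COCH2: two acyl groups sharing one oxygen, –C(=O)–O–C(=O)– → anhydride.
  CH(COCH3): pendant –COCH3: carbonyl C bonded to two carbons → ketone.
  CH(CH2OH): pendant –CH2OH on an sp³ backbone C → alcohol.
  C6H4OH: –OH attached directly to an aromatic ring → phenol (not alcohol); the ring itself is an arene.
Alcohol appears at: HOCH2, CH(CH2OH), CH(OH), CH(OH), CH(CH2OH), CH(CH2OH) → 6.

6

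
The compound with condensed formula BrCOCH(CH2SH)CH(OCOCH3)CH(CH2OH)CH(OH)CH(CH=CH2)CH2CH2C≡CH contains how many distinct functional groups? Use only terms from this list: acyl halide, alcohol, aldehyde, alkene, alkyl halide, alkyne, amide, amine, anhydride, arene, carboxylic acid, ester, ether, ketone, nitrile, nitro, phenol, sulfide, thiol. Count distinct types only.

6

Taking each segment in turn:
  BrCO: –C(=O)Br: carbonyl C bonded to C and to a halogen → acyl halide (not alkyl halide).
  CH(CH2SH): pendant –CH2SH → thiol.
  CH(OCOCH3): pendant –OC(=O)CH3: an acyloxy group → ester.
  CH(CH2OH): pendant –CH2OH on an sp³ backbone C → alcohol.
  CH(OH): –OH on an sp³ carbon → alcohol (secondary).
  CH(CH=CH2): pendant –CH=CH2: C=C double bond → alkene.
  C≡CH: C≡C triple bond → alkyne.
Distinct types present: acyl halide, alcohol, alkene, alkyne, ester, thiol.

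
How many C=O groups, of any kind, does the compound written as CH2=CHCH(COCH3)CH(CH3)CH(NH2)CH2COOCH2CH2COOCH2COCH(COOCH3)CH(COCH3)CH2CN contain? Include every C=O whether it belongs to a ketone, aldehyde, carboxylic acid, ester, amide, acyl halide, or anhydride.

CH(COCH3): ketone, 1 C=O (running total 1).
CH2COOCH2: ester, 1 C=O (running total 2).
CH2COOCH2: ester, 1 C=O (running total 3).
CO: ketone, 1 C=O (running total 4).
CH(COOCH3): ester, 1 C=O (running total 5).
CH(COCH3): ketone, 1 C=O (running total 6).

6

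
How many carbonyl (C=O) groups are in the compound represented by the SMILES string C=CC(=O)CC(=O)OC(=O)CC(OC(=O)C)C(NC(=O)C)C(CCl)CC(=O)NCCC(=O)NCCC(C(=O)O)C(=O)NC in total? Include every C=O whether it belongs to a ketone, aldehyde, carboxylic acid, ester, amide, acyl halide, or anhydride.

CO: ketone, 1 C=O (running total 1).
CH2CO-O-COCH2: anhydride, 2 C=O (running total 3).
CH(OCOCH3): ester, 1 C=O (running total 4).
CH(NHCOCH3): amide, 1 C=O (running total 5).
CH2CONHCH2: amide, 1 C=O (running total 6).
CH2CONHCH2: amide, 1 C=O (running total 7).
CH(COOH): carboxylic acid, 1 C=O (running total 8).
CONHCH3: amide, 1 C=O (running total 9).

9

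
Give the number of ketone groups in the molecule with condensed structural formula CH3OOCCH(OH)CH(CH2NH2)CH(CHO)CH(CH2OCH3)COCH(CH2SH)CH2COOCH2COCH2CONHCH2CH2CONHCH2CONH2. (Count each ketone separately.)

CH3O–C(=O)–: carbonyl C bonded to C and to –OCH3 → ester (not ketone + ether).
–OH on an sp³ carbon → alcohol (secondary).
pendant –CH2NH2: N on sp³ C, no adjacent C=O → amine.
pendant –CHO: carbonyl C bonded to C and H → aldehyde.
pendant –CH2OCH3: C–O–C linkage → ether.
–C(=O)– with carbon on both sides → ketone.
pendant –CH2SH → thiol.
–C(=O)–O–C with C on the carbonyl side → ester.
–C(=O)– with carbon on both sides → ketone.
–C(=O)–N– linkage → amide (the N is not an amine).
–C(=O)–N– linkage → amide (the N is not an amine).
–C(=O)NH2: carbonyl C bonded to C and to N → amide (the N is not a separate amine).
Ketone appears at: CO, CO → 2.

2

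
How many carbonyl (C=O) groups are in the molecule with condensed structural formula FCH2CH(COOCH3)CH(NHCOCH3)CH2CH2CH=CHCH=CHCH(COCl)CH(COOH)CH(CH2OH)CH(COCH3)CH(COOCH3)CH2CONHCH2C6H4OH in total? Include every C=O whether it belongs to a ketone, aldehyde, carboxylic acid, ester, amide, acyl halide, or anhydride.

7

CH(COOCH3): ester, 1 C=O (running total 1).
CH(NHCOCH3): amide, 1 C=O (running total 2).
CH(COCl): acyl halide, 1 C=O (running total 3).
CH(COOH): carboxylic acid, 1 C=O (running total 4).
CH(COCH3): ketone, 1 C=O (running total 5).
CH(COOCH3): ester, 1 C=O (running total 6).
CH2CONHCH2: amide, 1 C=O (running total 7).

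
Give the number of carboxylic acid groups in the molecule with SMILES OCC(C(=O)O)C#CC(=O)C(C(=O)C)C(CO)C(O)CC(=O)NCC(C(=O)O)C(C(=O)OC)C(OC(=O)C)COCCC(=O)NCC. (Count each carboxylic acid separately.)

HO– on an sp³ carbon → alcohol.
pendant –COOH: carbonyl C bonded to C and –OH → carboxylic acid.
C≡C triple bond → alkyne.
–C(=O)– with carbon on both sides → ketone.
pendant –COCH3: carbonyl C bonded to two carbons → ketone.
pendant –CH2OH on an sp³ backbone C → alcohol.
–OH on an sp³ carbon → alcohol (secondary).
–C(=O)–N– linkage → amide (the N is not an amine).
pendant –COOH: carbonyl C bonded to C and –OH → carboxylic acid.
pendant –COOCH3: carbonyl C bonded to C and –OCH3 → ester.
pendant –OC(=O)CH3: an acyloxy group → ester.
C–O–C with sp³ carbons on both sides and no adjacent C=O → ether.
–C(=O)–N– linkage → amide (the N is not an amine).
Carboxylic acid appears at: CH(COOH), CH(COOH) → 2.

2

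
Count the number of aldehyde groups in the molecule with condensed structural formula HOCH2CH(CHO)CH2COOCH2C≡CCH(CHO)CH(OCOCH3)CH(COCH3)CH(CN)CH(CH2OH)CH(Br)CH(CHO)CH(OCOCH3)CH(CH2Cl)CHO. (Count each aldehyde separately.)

Taking each segment in turn:
  HOCH2: HO– on an sp³ carbon → alcohol.
  CH(CHO): pendant –CHO: carbonyl C bonded to C and H → aldehyde.
  CH2COOCH2: –C(=O)–O–C with C on the carbonyl side → ester.
  C≡C: C≡C triple bond → alkyne.
  CH(CHO): pendant –CHO: carbonyl C bonded to C and H → aldehyde.
  CH(OCOCH3): pendant –OC(=O)CH3: an acyloxy group → ester.
  CH(COCH3): pendant –COCH3: carbonyl C bonded to two carbons → ketone.
  CH(CN): pendant –C≡N: nitrile.
  CH(CH2OH): pendant –CH2OH on an sp³ backbone C → alcohol.
  CH(Br): halogen on an sp³ carbon → alkyl halide.
  CH(CHO): pendant –CHO: carbonyl C bonded to C and H → aldehyde.
  CH(OCOCH3): pendant –OC(=O)CH3: an acyloxy group → ester.
  CH(CH2Cl): pendant –CH2X: halogen on sp³ carbon → alkyl halide.
  CHO: terminal –CHO: carbonyl C bonded to H and C → aldehyde.
Aldehyde appears at: CH(CHO), CH(CHO), CH(CHO), CHO → 4.

4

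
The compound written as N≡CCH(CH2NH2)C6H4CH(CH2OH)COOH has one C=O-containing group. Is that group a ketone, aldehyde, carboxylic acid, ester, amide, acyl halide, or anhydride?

The carbonyl is in the COOH segment: –COOH: carbonyl C bonded to –OH and C → carboxylic acid (the –OH is not a separate alcohol).

carboxylic acid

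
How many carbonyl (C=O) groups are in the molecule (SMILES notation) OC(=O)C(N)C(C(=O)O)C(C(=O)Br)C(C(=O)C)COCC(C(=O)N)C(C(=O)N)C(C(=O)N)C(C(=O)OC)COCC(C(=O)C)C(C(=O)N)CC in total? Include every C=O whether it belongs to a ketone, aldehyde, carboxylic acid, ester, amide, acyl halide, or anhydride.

10

HOOC: carboxylic acid, 1 C=O (running total 1).
CH(COOH): carboxylic acid, 1 C=O (running total 2).
CH(COBr): acyl halide, 1 C=O (running total 3).
CH(COCH3): ketone, 1 C=O (running total 4).
CH(CONH2): amide, 1 C=O (running total 5).
CH(CONH2): amide, 1 C=O (running total 6).
CH(CONH2): amide, 1 C=O (running total 7).
CH(COOCH3): ester, 1 C=O (running total 8).
CH(COCH3): ketone, 1 C=O (running total 9).
CH(CONH2): amide, 1 C=O (running total 10).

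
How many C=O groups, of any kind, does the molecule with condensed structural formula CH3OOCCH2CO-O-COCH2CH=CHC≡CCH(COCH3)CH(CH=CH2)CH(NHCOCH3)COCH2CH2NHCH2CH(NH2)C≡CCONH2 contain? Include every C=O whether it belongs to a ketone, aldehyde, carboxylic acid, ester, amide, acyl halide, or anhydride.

CH3OOC: ester, 1 C=O (running total 1).
CH2CO-O-COCH2: anhydride, 2 C=O (running total 3).
CH(COCH3): ketone, 1 C=O (running total 4).
CH(NHCOCH3): amide, 1 C=O (running total 5).
CO: ketone, 1 C=O (running total 6).
CONH2: amide, 1 C=O (running total 7).

7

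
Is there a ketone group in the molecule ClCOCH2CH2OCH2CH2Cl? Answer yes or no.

no

Reading the structure from left to right:
  ClCO: –C(=O)Cl: carbonyl C bonded to C and to a halogen → acyl halide (not alkyl halide).
  CH2OCH2: C–O–C with sp³ carbons on both sides and no adjacent C=O → ether.
  CH2Cl: halogen on an sp³ carbon → alkyl halide.
In ClCO, the C=O is bonded to a halogen, which defines an acyl halide, not a ketone.
The groups actually present are: acyl halide, alkyl halide, ether.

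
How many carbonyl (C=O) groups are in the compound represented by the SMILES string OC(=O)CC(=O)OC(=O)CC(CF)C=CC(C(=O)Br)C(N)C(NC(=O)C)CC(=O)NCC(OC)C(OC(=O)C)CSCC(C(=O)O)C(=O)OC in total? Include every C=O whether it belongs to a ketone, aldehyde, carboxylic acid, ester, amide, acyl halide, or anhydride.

HOOC: carboxylic acid, 1 C=O (running total 1).
CH2CO-O-COCH2: anhydride, 2 C=O (running total 3).
CH(COBr): acyl halide, 1 C=O (running total 4).
CH(NHCOCH3): amide, 1 C=O (running total 5).
CH2CONHCH2: amide, 1 C=O (running total 6).
CH(OCOCH3): ester, 1 C=O (running total 7).
CH(COOH): carboxylic acid, 1 C=O (running total 8).
COOCH3: ester, 1 C=O (running total 9).

9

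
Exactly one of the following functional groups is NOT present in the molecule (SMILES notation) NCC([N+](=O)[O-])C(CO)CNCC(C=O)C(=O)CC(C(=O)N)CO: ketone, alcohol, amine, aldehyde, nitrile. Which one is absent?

nitrile

alcohol: present (CH(CH2OH) — pendant –CH2OH on an sp³ backbone C → alcohol).
aldehyde: present (CH(CHO) — pendant –CHO: carbonyl C bonded to C and H → aldehyde).
amine: present (H2NCH2 — –NH2 on an sp³ carbon with no adjacent C=O → amine).
ketone: present (CO — –C(=O)– with carbon on both sides → ketone).
nitrile: no segment matches this pattern.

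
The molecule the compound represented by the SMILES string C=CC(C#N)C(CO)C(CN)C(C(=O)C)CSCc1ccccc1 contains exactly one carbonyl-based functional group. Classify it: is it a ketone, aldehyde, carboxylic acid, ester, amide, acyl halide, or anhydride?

The carbonyl is in the CH(COCH3) segment: pendant –COCH3: carbonyl C bonded to two carbons → ketone.

ketone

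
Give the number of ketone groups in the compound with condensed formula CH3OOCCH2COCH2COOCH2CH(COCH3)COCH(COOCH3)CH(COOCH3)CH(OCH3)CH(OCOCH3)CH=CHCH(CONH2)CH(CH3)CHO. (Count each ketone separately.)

3

Taking each segment in turn:
  CH3OOC: CH3O–C(=O)–: carbonyl C bonded to C and to –OCH3 → ester (not ketone + ether).
  CO: –C(=O)– with carbon on both sides → ketone.
  CH2COOCH2: –C(=O)–O–C with C on the carbonyl side → ester.
  CH(COCH3): pendant –COCH3: carbonyl C bonded to two carbons → ketone.
  CO: –C(=O)– with carbon on both sides → ketone.
  CH(COOCH3): pendant –COOCH3: carbonyl C bonded to C and –OCH3 → ester.
  CH(COOCH3): pendant –COOCH3: carbonyl C bonded to C and –OCH3 → ester.
  CH(OCH3): pendant –OCH3: C–O–C with sp³ C, no adjacent C=O → ether.
  CH(OCOCH3): pendant –OC(=O)CH3: an acyloxy group → ester.
  CH=CH: C=C double bond → alkene.
  CH(CONH2): pendant –CONH2: carbonyl C bonded to C and N → amide.
  CHO: terminal –CHO: carbonyl C bonded to H and C → aldehyde.
Ketone appears at: CO, CH(COCH3), CO → 3.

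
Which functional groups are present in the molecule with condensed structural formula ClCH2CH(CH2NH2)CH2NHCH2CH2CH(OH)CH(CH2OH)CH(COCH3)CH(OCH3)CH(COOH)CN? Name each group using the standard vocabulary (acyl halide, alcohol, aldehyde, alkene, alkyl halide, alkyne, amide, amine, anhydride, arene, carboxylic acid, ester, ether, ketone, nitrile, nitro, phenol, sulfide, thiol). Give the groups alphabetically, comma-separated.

alcohol, alkyl halide, amine, carboxylic acid, ether, ketone, nitrile

Reading the structure from left to right:
  ClCH2: halogen on an sp³ carbon → alkyl halide.
  CH(CH2NH2): pendant –CH2NH2: N on sp³ C, no adjacent C=O → amine.
  CH2NHCH2: C–N–C with sp³ carbons and no adjacent C=O → amine (secondary).
  CH(OH): –OH on an sp³ carbon → alcohol (secondary).
  CH(CH2OH): pendant –CH2OH on an sp³ backbone C → alcohol.
  CH(COCH3): pendant –COCH3: carbonyl C bonded to two carbons → ketone.
  CH(OCH3): pendant –OCH3: C–O–C with sp³ C, no adjacent C=O → ether.
  CH(COOH): pendant –COOH: carbonyl C bonded to C and –OH → carboxylic acid.
  CN: –C≡N: carbon triple-bonded to nitrogen → nitrile.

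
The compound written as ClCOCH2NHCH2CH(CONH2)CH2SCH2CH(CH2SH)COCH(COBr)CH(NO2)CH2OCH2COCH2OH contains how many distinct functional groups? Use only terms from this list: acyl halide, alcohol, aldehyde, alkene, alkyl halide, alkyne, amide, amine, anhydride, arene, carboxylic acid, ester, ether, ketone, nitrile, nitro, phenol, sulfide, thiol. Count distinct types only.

9

–C(=O)Cl: carbonyl C bonded to C and to a halogen → acyl halide (not alkyl halide).
C–N–C with sp³ carbons and no adjacent C=O → amine (secondary).
pendant –CONH2: carbonyl C bonded to C and N → amide.
C–S–C linkage → sulfide (thioether).
pendant –CH2SH → thiol.
–C(=O)– with carbon on both sides → ketone.
pendant –C(=O)X: carbonyl C bonded to C and halogen → acyl halide.
–NO2 on an sp³ carbon → nitro (the N=O is not a carbonyl).
C–O–C with sp³ carbons on both sides and no adjacent C=O → ether.
–C(=O)– with carbon on both sides → ketone.
–OH on an sp³ carbon → alcohol.
Distinct types present: acyl halide, alcohol, amide, amine, ether, ketone, nitro, sulfide, thiol.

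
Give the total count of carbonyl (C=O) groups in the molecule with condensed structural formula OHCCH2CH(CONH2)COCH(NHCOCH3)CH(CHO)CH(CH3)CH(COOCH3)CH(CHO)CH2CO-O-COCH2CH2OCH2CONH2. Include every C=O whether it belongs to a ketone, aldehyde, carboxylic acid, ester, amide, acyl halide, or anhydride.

OHC: aldehyde, 1 C=O (running total 1).
CH(CONH2): amide, 1 C=O (running total 2).
CO: ketone, 1 C=O (running total 3).
CH(NHCOCH3): amide, 1 C=O (running total 4).
CH(CHO): aldehyde, 1 C=O (running total 5).
CH(COOCH3): ester, 1 C=O (running total 6).
CH(CHO): aldehyde, 1 C=O (running total 7).
CH2CO-O-COCH2: anhydride, 2 C=O (running total 9).
CONH2: amide, 1 C=O (running total 10).

10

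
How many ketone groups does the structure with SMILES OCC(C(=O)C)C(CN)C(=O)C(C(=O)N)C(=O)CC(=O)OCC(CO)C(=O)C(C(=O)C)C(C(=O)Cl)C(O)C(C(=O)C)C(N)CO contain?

Reading the structure from left to right:
  HOCH2: HO– on an sp³ carbon → alcohol.
  CH(COCH3): pendant –COCH3: carbonyl C bonded to two carbons → ketone.
  CH(CH2NH2): pendant –CH2NH2: N on sp³ C, no adjacent C=O → amine.
  CO: –C(=O)– with carbon on both sides → ketone.
  CH(CONH2): pendant –CONH2: carbonyl C bonded to C and N → amide.
  CO: –C(=O)– with carbon on both sides → ketone.
  CH2COOCH2: –C(=O)–O–C with C on the carbonyl side → ester.
  CH(CH2OH): pendant –CH2OH on an sp³ backbone C → alcohol.
  CO: –C(=O)– with carbon on both sides → ketone.
  CH(COCH3): pendant –COCH3: carbonyl C bonded to two carbons → ketone.
  CH(COCl): pendant –C(=O)X: carbonyl C bonded to C and halogen → acyl halide.
  CH(OH): –OH on an sp³ carbon → alcohol (secondary).
  CH(COCH3): pendant –COCH3: carbonyl C bonded to two carbons → ketone.
  CH(NH2): –NH2 on an sp³ carbon with no adjacent C=O → amine.
  CH2OH: –OH on an sp³ carbon → alcohol.
Ketone appears at: CH(COCH3), CO, CO, CO, CH(COCH3), CH(COCH3) → 6.

6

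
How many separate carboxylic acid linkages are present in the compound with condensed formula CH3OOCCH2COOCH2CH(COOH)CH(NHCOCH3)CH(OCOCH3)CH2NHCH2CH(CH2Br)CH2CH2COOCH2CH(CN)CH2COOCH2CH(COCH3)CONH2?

1

Reading the structure from left to right:
  CH3OOC: CH3O–C(=O)–: carbonyl C bonded to C and to –OCH3 → ester (not ketone + ether).
  CH2COOCH2: –C(=O)–O–C with C on the carbonyl side → ester.
  CH(COOH): pendant –COOH: carbonyl C bonded to C and –OH → carboxylic acid.
  CH(NHCOCH3): pendant –NHC(=O)CH3: N bonded to a carbonyl → amide (not amine).
  CH(OCOCH3): pendant –OC(=O)CH3: an acyloxy group → ester.
  CH2NHCH2: C–N–C with sp³ carbons and no adjacent C=O → amine (secondary).
  CH(CH2Br): pendant –CH2X: halogen on sp³ carbon → alkyl halide.
  CH2COOCH2: –C(=O)–O–C with C on the carbonyl side → ester.
  CH(CN): pendant –C≡N: nitrile.
  CH2COOCH2: –C(=O)–O–C with C on the carbonyl side → ester.
  CH(COCH3): pendant –COCH3: carbonyl C bonded to two carbons → ketone.
  CONH2: –C(=O)NH2: carbonyl C bonded to C and to N → amide (the N is not a separate amine).
Carboxylic acid appears at: CH(COOH) → 1.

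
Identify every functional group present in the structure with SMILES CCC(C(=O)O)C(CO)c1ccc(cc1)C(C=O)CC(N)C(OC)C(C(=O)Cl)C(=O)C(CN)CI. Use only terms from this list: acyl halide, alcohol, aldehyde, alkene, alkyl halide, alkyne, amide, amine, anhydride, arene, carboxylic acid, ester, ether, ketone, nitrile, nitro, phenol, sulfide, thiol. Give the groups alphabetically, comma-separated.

acyl halide, alcohol, aldehyde, alkyl halide, amine, arene, carboxylic acid, ether, ketone

Taking each segment in turn:
  CH(COOH): pendant –COOH: carbonyl C bonded to C and –OH → carboxylic acid.
  CH(CH2OH): pendant –CH2OH on an sp³ backbone C → alcohol.
  C6H4: para-disubstituted benzene ring → arene.
  CH(CHO): pendant –CHO: carbonyl C bonded to C and H → aldehyde.
  CH(NH2): –NH2 on an sp³ carbon with no adjacent C=O → amine.
  CH(OCH3): pendant –OCH3: C–O–C with sp³ C, no adjacent C=O → ether.
  CH(COCl): pendant –C(=O)X: carbonyl C bonded to C and halogen → acyl halide.
  CO: –C(=O)– with carbon on both sides → ketone.
  CH(CH2NH2): pendant –CH2NH2: N on sp³ C, no adjacent C=O → amine.
  CH2I: halogen on an sp³ carbon → alkyl halide.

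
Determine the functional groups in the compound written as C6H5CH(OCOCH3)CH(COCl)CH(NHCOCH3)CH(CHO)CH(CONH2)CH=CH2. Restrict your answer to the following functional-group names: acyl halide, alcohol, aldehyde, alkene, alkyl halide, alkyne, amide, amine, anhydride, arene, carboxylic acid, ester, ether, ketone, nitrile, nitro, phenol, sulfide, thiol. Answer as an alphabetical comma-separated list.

acyl halide, aldehyde, alkene, amide, arene, ester

Working along the chain:
  C6H5: C6H5– phenyl ring → arene.
  CH(OCOCH3): pendant –OC(=O)CH3: an acyloxy group → ester.
  CH(COCl): pendant –C(=O)X: carbonyl C bonded to C and halogen → acyl halide.
  CH(NHCOCH3): pendant –NHC(=O)CH3: N bonded to a carbonyl → amide (not amine).
  CH(CHO): pendant –CHO: carbonyl C bonded to C and H → aldehyde.
  CH(CONH2): pendant –CONH2: carbonyl C bonded to C and N → amide.
  CH=CH2: C=C double bond → alkene.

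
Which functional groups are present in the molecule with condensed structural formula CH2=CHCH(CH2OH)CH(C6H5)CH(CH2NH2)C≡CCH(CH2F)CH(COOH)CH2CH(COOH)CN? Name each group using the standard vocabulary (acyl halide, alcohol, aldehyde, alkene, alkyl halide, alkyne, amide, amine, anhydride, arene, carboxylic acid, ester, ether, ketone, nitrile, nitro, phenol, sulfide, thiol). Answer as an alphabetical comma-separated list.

C=C double bond → alkene.
pendant –CH2OH on an sp³ backbone C → alcohol.
pendant –C6H5: benzene ring → arene.
pendant –CH2NH2: N on sp³ C, no adjacent C=O → amine.
C≡C triple bond → alkyne.
pendant –CH2X: halogen on sp³ carbon → alkyl halide.
pendant –COOH: carbonyl C bonded to C and –OH → carboxylic acid.
pendant –COOH: carbonyl C bonded to C and –OH → carboxylic acid.
–C≡N: carbon triple-bonded to nitrogen → nitrile.

alcohol, alkene, alkyl halide, alkyne, amine, arene, carboxylic acid, nitrile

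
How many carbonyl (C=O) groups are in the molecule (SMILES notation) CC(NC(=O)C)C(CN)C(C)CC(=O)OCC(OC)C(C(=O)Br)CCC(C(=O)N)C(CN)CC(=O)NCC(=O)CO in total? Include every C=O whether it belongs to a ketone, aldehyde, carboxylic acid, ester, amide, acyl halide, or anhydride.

CH(NHCOCH3): amide, 1 C=O (running total 1).
CH2COOCH2: ester, 1 C=O (running total 2).
CH(COBr): acyl halide, 1 C=O (running total 3).
CH(CONH2): amide, 1 C=O (running total 4).
CH2CONHCH2: amide, 1 C=O (running total 5).
CO: ketone, 1 C=O (running total 6).

6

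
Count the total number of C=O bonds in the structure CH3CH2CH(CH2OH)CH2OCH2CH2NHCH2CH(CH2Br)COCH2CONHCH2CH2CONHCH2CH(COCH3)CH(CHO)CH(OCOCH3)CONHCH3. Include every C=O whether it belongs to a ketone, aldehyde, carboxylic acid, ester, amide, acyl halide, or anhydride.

7

CO: ketone, 1 C=O (running total 1).
CH2CONHCH2: amide, 1 C=O (running total 2).
CH2CONHCH2: amide, 1 C=O (running total 3).
CH(COCH3): ketone, 1 C=O (running total 4).
CH(CHO): aldehyde, 1 C=O (running total 5).
CH(OCOCH3): ester, 1 C=O (running total 6).
CONHCH3: amide, 1 C=O (running total 7).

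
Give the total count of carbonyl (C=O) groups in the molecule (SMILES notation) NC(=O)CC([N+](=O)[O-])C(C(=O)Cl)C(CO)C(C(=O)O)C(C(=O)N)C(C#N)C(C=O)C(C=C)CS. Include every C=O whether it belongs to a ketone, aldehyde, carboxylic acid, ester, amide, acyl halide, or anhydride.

5

H2NCO: amide, 1 C=O (running total 1).
CH(COCl): acyl halide, 1 C=O (running total 2).
CH(COOH): carboxylic acid, 1 C=O (running total 3).
CH(CONH2): amide, 1 C=O (running total 4).
CH(CHO): aldehyde, 1 C=O (running total 5).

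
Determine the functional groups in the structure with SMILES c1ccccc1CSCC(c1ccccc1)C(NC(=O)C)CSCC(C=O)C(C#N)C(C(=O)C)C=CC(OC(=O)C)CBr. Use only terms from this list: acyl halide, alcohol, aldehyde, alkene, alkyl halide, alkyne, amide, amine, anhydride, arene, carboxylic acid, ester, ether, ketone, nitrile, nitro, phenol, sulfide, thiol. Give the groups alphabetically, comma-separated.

aldehyde, alkene, alkyl halide, amide, arene, ester, ketone, nitrile, sulfide

C6H5– phenyl ring → arene.
C–S–C linkage → sulfide (thioether).
pendant –C6H5: benzene ring → arene.
pendant –NHC(=O)CH3: N bonded to a carbonyl → amide (not amine).
C–S–C linkage → sulfide (thioether).
pendant –CHO: carbonyl C bonded to C and H → aldehyde.
pendant –C≡N: nitrile.
pendant –COCH3: carbonyl C bonded to two carbons → ketone.
C=C double bond → alkene.
pendant –OC(=O)CH3: an acyloxy group → ester.
halogen on an sp³ carbon → alkyl halide.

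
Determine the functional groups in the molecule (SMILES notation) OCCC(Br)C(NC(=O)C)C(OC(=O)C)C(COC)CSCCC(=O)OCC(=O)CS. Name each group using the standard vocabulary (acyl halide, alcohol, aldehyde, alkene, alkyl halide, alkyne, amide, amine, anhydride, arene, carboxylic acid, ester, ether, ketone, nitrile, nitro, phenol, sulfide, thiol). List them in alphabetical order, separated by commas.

alcohol, alkyl halide, amide, ester, ether, ketone, sulfide, thiol

HO– on an sp³ carbon → alcohol.
halogen on an sp³ carbon → alkyl halide.
pendant –NHC(=O)CH3: N bonded to a carbonyl → amide (not amine).
pendant –OC(=O)CH3: an acyloxy group → ester.
pendant –CH2OCH3: C–O–C linkage → ether.
C–S–C linkage → sulfide (thioether).
–C(=O)–O–C with C on the carbonyl side → ester.
–C(=O)– with carbon on both sides → ketone.
–SH on an sp³ carbon → thiol.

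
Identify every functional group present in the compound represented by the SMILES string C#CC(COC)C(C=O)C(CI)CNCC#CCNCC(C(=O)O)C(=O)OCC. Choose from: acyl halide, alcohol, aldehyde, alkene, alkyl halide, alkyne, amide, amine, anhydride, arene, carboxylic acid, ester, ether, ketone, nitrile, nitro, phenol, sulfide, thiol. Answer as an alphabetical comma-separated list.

aldehyde, alkyl halide, alkyne, amine, carboxylic acid, ester, ether

Reading the structure from left to right:
  HC≡C: C≡C triple bond → alkyne.
  CH(CH2OCH3): pendant –CH2OCH3: C–O–C linkage → ether.
  CH(CHO): pendant –CHO: carbonyl C bonded to C and H → aldehyde.
  CH(CH2I): pendant –CH2X: halogen on sp³ carbon → alkyl halide.
  CH2NHCH2: C–N–C with sp³ carbons and no adjacent C=O → amine (secondary).
  C≡C: C≡C triple bond → alkyne.
  CH2NHCH2: C–N–C with sp³ carbons and no adjacent C=O → amine (secondary).
  CH(COOH): pendant –COOH: carbonyl C bonded to C and –OH → carboxylic acid.
  COOCH2CH3: –C(=O)OCH2CH3: carbonyl C bonded to C and to –OEt → ester.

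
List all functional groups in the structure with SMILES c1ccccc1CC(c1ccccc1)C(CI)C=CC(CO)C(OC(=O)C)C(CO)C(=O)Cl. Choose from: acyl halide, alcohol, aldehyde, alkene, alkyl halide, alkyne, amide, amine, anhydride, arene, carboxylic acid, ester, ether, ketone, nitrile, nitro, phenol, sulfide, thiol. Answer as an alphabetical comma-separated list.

Working along the chain:
  C6H5: C6H5– phenyl ring → arene.
  CH(C6H5): pendant –C6H5: benzene ring → arene.
  CH(CH2I): pendant –CH2X: halogen on sp³ carbon → alkyl halide.
  CH=CH: C=C double bond → alkene.
  CH(CH2OH): pendant –CH2OH on an sp³ backbone C → alcohol.
  CH(OCOCH3): pendant –OC(=O)CH3: an acyloxy group → ester.
  CH(CH2OH): pendant –CH2OH on an sp³ backbone C → alcohol.
  COCl: –C(=O)Cl: carbonyl C bonded to C and to a halogen → acyl halide (not alkyl halide).

acyl halide, alcohol, alkene, alkyl halide, arene, ester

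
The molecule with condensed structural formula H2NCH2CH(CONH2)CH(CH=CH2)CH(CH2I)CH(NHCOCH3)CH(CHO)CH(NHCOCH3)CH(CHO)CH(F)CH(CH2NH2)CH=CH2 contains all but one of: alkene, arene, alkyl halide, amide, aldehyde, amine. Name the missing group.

arene

aldehyde: present (CH(CHO) — pendant –CHO: carbonyl C bonded to C and H → aldehyde).
alkene: present (CH(CH=CH2) — pendant –CH=CH2: C=C double bond → alkene).
alkyl halide: present (CH(CH2I) — pendant –CH2X: halogen on sp³ carbon → alkyl halide).
amide: present (CH(CONH2) — pendant –CONH2: carbonyl C bonded to C and N → amide).
amine: present (H2NCH2 — –NH2 on an sp³ carbon with no adjacent C=O → amine).
arene: no segment matches this pattern.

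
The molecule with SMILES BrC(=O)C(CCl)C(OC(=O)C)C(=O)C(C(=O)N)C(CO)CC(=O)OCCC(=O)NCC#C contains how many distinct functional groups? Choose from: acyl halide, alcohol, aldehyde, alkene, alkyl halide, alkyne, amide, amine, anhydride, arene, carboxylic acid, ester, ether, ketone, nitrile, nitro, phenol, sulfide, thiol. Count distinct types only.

7

–C(=O)Br: carbonyl C bonded to C and to a halogen → acyl halide (not alkyl halide).
pendant –CH2X: halogen on sp³ carbon → alkyl halide.
pendant –OC(=O)CH3: an acyloxy group → ester.
–C(=O)– with carbon on both sides → ketone.
pendant –CONH2: carbonyl C bonded to C and N → amide.
pendant –CH2OH on an sp³ backbone C → alcohol.
–C(=O)–O–C with C on the carbonyl side → ester.
–C(=O)–N– linkage → amide (the N is not an amine).
C≡C triple bond → alkyne.
Distinct types present: acyl halide, alcohol, alkyl halide, alkyne, amide, ester, ketone.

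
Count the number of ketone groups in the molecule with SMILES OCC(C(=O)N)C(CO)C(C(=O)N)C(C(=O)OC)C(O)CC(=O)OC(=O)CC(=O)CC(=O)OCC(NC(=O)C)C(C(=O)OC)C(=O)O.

1

HO– on an sp³ carbon → alcohol.
pendant –CONH2: carbonyl C bonded to C and N → amide.
pendant –CH2OH on an sp³ backbone C → alcohol.
pendant –CONH2: carbonyl C bonded to C and N → amide.
pendant –COOCH3: carbonyl C bonded to C and –OCH3 → ester.
–OH on an sp³ carbon → alcohol (secondary).
two acyl groups sharing one oxygen, –C(=O)–O–C(=O)– → anhydride.
–C(=O)– with carbon on both sides → ketone.
–C(=O)–O–C with C on the carbonyl side → ester.
pendant –NHC(=O)CH3: N bonded to a carbonyl → amide (not amine).
pendant –COOCH3: carbonyl C bonded to C and –OCH3 → ester.
–COOH: carbonyl C bonded to –OH and C → carboxylic acid (the –OH is not a separate alcohol).
Ketone appears at: CO → 1.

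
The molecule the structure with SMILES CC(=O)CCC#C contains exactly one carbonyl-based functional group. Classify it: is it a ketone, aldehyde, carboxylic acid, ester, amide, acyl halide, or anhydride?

ketone

The carbonyl is in the CO segment: –C(=O)– with carbon on both sides → ketone.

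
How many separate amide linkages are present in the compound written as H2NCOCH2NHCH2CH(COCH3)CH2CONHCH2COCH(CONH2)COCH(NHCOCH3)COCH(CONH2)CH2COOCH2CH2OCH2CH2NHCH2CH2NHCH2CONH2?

6

–C(=O)NH2: carbonyl C bonded to C and to N → amide (the N is not a separate amine).
C–N–C with sp³ carbons and no adjacent C=O → amine (secondary).
pendant –COCH3: carbonyl C bonded to two carbons → ketone.
–C(=O)–N– linkage → amide (the N is not an amine).
–C(=O)– with carbon on both sides → ketone.
pendant –CONH2: carbonyl C bonded to C and N → amide.
–C(=O)– with carbon on both sides → ketone.
pendant –NHC(=O)CH3: N bonded to a carbonyl → amide (not amine).
–C(=O)– with carbon on both sides → ketone.
pendant –CONH2: carbonyl C bonded to C and N → amide.
–C(=O)–O–C with C on the carbonyl side → ester.
C–O–C with sp³ carbons on both sides and no adjacent C=O → ether.
C–N–C with sp³ carbons and no adjacent C=O → amine (secondary).
C–N–C with sp³ carbons and no adjacent C=O → amine (secondary).
–C(=O)NH2: carbonyl C bonded to C and to N → amide (the N is not a separate amine).
Amide appears at: H2NCO, CH2CONHCH2, CH(CONH2), CH(NHCOCH3), CH(CONH2), CONH2 → 6.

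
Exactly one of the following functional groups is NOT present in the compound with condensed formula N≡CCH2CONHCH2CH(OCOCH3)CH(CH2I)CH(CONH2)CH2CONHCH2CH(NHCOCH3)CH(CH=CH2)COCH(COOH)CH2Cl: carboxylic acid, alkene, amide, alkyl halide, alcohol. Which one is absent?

alcohol

alkene: present (CH(CH=CH2) — pendant –CH=CH2: C=C double bond → alkene).
carboxylic acid: present (CH(COOH) — pendant –COOH: carbonyl C bonded to C and –OH → carboxylic acid).
amide: present (CH2CONHCH2 — –C(=O)–N– linkage → amide (the N is not an amine)).
alkyl halide: present (CH(CH2I) — pendant –CH2X: halogen on sp³ carbon → alkyl halide).
alcohol: absent. In CH(COOH), the –OH sits on a carbonyl carbon, making it part of a carboxylic acid, not an alcohol.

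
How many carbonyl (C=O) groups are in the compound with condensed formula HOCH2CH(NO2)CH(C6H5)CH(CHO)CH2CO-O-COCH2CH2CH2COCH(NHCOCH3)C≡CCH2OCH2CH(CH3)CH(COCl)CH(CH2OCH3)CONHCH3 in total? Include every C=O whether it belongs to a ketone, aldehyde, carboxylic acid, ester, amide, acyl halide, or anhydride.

CH(CHO): aldehyde, 1 C=O (running total 1).
CH2CO-O-COCH2: anhydride, 2 C=O (running total 3).
CO: ketone, 1 C=O (running total 4).
CH(NHCOCH3): amide, 1 C=O (running total 5).
CH(COCl): acyl halide, 1 C=O (running total 6).
CONHCH3: amide, 1 C=O (running total 7).

7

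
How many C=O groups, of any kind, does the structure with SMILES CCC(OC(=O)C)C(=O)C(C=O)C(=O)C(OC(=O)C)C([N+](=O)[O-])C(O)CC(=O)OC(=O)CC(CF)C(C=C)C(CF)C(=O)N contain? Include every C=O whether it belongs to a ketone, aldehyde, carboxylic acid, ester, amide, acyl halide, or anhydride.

CH(OCOCH3): ester, 1 C=O (running total 1).
CO: ketone, 1 C=O (running total 2).
CH(CHO): aldehyde, 1 C=O (running total 3).
CO: ketone, 1 C=O (running total 4).
CH(OCOCH3): ester, 1 C=O (running total 5).
CH2CO-O-COCH2: anhydride, 2 C=O (running total 7).
CONH2: amide, 1 C=O (running total 8).

8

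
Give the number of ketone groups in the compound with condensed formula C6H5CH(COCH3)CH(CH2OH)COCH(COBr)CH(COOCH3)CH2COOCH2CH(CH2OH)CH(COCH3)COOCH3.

3

C6H5– phenyl ring → arene.
pendant –COCH3: carbonyl C bonded to two carbons → ketone.
pendant –CH2OH on an sp³ backbone C → alcohol.
–C(=O)– with carbon on both sides → ketone.
pendant –C(=O)X: carbonyl C bonded to C and halogen → acyl halide.
pendant –COOCH3: carbonyl C bonded to C and –OCH3 → ester.
–C(=O)–O–C with C on the carbonyl side → ester.
pendant –CH2OH on an sp³ backbone C → alcohol.
pendant –COCH3: carbonyl C bonded to two carbons → ketone.
–C(=O)OCH3: carbonyl C bonded to C and to –OCH3 → ester (not ketone + ether).
Ketone appears at: CH(COCH3), CO, CH(COCH3) → 3.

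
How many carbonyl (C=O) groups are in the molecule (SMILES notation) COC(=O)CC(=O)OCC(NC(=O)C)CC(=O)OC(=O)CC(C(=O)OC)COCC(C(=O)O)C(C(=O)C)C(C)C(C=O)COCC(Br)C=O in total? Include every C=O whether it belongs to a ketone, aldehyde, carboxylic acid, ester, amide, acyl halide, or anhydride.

10

CH3OOC: ester, 1 C=O (running total 1).
CH2COOCH2: ester, 1 C=O (running total 2).
CH(NHCOCH3): amide, 1 C=O (running total 3).
CH2CO-O-COCH2: anhydride, 2 C=O (running total 5).
CH(COOCH3): ester, 1 C=O (running total 6).
CH(COOH): carboxylic acid, 1 C=O (running total 7).
CH(COCH3): ketone, 1 C=O (running total 8).
CH(CHO): aldehyde, 1 C=O (running total 9).
CHO: aldehyde, 1 C=O (running total 10).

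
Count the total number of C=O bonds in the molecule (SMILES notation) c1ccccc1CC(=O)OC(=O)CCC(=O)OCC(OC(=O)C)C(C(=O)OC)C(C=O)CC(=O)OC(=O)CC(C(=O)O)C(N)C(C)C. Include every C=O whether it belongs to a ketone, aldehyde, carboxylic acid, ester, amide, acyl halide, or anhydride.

CH2CO-O-COCH2: anhydride, 2 C=O (running total 2).
CH2COOCH2: ester, 1 C=O (running total 3).
CH(OCOCH3): ester, 1 C=O (running total 4).
CH(COOCH3): ester, 1 C=O (running total 5).
CH(CHO): aldehyde, 1 C=O (running total 6).
CH2CO-O-COCH2: anhydride, 2 C=O (running total 8).
CH(COOH): carboxylic acid, 1 C=O (running total 9).

9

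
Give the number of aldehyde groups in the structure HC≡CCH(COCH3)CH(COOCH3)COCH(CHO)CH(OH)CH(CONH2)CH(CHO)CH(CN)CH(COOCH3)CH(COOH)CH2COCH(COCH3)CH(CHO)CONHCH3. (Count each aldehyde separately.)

3

Reading the structure from left to right:
  HC≡C: C≡C triple bond → alkyne.
  CH(COCH3): pendant –COCH3: carbonyl C bonded to two carbons → ketone.
  CH(COOCH3): pendant –COOCH3: carbonyl C bonded to C and –OCH3 → ester.
  CO: –C(=O)– with carbon on both sides → ketone.
  CH(CHO): pendant –CHO: carbonyl C bonded to C and H → aldehyde.
  CH(OH): –OH on an sp³ carbon → alcohol (secondary).
  CH(CONH2): pendant –CONH2: carbonyl C bonded to C and N → amide.
  CH(CHO): pendant –CHO: carbonyl C bonded to C and H → aldehyde.
  CH(CN): pendant –C≡N: nitrile.
  CH(COOCH3): pendant –COOCH3: carbonyl C bonded to C and –OCH3 → ester.
  CH(COOH): pendant –COOH: carbonyl C bonded to C and –OH → carboxylic acid.
  CO: –C(=O)– with carbon on both sides → ketone.
  CH(COCH3): pendant –COCH3: carbonyl C bonded to two carbons → ketone.
  CH(CHO): pendant –CHO: carbonyl C bonded to C and H → aldehyde.
  CONHCH3: –C(=O)NHCH3: carbonyl C bonded to C and to N → amide (the N is not an amine).
Aldehyde appears at: CH(CHO), CH(CHO), CH(CHO) → 3.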